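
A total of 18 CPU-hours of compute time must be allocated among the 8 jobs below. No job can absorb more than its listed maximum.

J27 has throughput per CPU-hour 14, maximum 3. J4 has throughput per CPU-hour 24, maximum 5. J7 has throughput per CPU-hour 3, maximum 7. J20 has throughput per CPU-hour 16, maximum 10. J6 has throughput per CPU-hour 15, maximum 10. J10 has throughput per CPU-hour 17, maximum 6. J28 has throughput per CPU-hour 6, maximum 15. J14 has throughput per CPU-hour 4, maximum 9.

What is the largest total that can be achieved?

Rank by throughput per CPU-hour: J4 24 > J10 17 > J20 16 > J6 15 > J27 14 > J28 6 > J14 4 > J7 3.
Give J4 5 to hit its cap of 5 → 13 left.
J10 takes 6 to reach its cap of 6 → 7 left.
Only 7 left; J20 takes them to reach 7.
Total = 24×5 + 16×7 + 17×6 = 334.

334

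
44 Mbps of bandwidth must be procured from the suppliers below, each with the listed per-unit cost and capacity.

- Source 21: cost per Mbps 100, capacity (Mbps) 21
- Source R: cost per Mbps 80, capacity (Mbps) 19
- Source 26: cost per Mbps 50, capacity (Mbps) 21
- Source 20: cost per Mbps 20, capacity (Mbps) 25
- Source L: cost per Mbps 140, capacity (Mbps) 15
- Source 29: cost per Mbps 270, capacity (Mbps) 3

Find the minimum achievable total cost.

1450

Cheapest first:
Take 25 from Source 20 at 20 — need 19 more.
Take 19 from Source 26 at 50 to finish.
Source R, Source 21, Source L, Source 29: unused.
Cost = 25×20 + 19×50 = 1450.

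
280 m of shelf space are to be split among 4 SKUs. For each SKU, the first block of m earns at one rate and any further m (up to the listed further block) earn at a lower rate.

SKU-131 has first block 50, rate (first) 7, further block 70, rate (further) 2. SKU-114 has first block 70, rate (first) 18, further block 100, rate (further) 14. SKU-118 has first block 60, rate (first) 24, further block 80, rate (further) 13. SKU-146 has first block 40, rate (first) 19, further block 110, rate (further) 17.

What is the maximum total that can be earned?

5330

Order all 8 blocks by rate: SKU-118/tier1 24 > SKU-146/tier1 19 > SKU-114/tier1 18 > SKU-146/tier2 17 > SKU-114/tier2 14 > SKU-118/tier2 13 > SKU-131/tier1 7 > SKU-131/tier2 2.
Fill SKU-118 tier1 block (60 at 24) — 220 left.
SKU-146 tier1 at 19: fill all 40 — 180 left.
SKU-114/tier1 (18): +70 — 110 left.
Fill SKU-146 tier2 block (110 at 17) — 0 left.
Total = 24×60 + 19×40 + 18×70 + 17×110 = 5330.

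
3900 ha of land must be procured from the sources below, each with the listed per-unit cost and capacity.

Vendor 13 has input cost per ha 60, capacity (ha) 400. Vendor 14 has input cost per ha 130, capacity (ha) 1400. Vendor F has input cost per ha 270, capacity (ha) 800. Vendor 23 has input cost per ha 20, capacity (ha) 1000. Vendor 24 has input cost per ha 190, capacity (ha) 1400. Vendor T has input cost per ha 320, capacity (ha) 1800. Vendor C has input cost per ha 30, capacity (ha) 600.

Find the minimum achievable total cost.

339000

Fill from the cheapest source first.
Vendor 23 at 20: take all 1000 ha — 2900 still needed.
Vendor C at 30: take all 600 ha — 2300 still needed.
Take 400 from Vendor 13 at 60 — need 1900 more.
Vendor 14 at 130: take all 1400 ha — 500 still needed.
Take 500 from Vendor 24 at 190 to finish.
Vendor F, Vendor T: unused.
Cost = 1000×20 + 600×30 + 400×60 + 1400×130 + 500×190 = 339000.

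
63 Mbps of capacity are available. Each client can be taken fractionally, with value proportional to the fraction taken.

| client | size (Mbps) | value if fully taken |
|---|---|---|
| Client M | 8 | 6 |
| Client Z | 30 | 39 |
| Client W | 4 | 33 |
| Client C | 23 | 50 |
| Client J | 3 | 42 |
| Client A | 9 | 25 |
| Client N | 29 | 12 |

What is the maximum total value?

181.2

Rank by value-to-size ratio: Client J 42/3≈14, Client W 33/4≈8.25, Client A 25/9≈2.78, Client C 50/23≈2.17, Client Z 39/30≈1.3, Client M 6/8≈0.75, Client N 12/29≈0.414.
Client J: take in full, 3 Mbps for value 42 → 60 left.
Take all of Client W (4 Mbps, value 33) → 56 Mbps left.
Client A: take in full, 9 Mbps for value 25 → 47 left.
All 23 Mbps of Client C fit (value 50) → 24 remain.
24 Mbps left: a 24/30 share of Client Z gives 39×24/30 = 31.2.
Total value = 181.2.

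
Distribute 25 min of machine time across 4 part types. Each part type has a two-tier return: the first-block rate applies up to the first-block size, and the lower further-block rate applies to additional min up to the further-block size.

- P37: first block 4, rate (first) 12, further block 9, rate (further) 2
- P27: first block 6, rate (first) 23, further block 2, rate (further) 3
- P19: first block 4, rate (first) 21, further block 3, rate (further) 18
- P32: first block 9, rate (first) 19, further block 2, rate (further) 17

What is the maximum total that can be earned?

Rank every tier by rate: P27/first 23 > P19/first 21 > P32/first 19 > P19/second 18 > P32/second 17 > P37/first 12 > P27/second 3 > P37/second 2.
P27 first at 23: fill all 6 — 19 left.
P19/first (21): +4 — 15 left.
P32/first (19): +9 — 6 left.
P19 second at 18: fill all 3 — 3 left.
P32 second at 17: fill all 2 — 1 left.
P37 first at 12: only 1 left, fill 1.
Total = 23×6 + 21×4 + 19×9 + 18×3 + 17×2 + 12×1 = 493.

493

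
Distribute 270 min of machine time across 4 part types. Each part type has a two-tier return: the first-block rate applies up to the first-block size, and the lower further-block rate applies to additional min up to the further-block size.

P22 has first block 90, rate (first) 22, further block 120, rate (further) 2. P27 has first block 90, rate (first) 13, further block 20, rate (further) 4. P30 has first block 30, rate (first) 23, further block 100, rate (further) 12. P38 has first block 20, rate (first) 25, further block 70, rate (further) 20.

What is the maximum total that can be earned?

5350

Treat each block as its own option and order by rate: P38/tier1 25 > P30/tier1 23 > P22/tier1 22 > P38/tier2 20 > P27/tier1 13 > P30/tier2 12 > P27/tier2 4 > P22/tier2 2.
P38/tier1 (25): +20 → 250 left.
Fill P30 tier1 block (30 at 23) → 220 left.
P22 tier1 at 22: fill all 90 → 130 left.
Fill P38 tier2 block (70 at 20) → 60 left.
P27 tier1 at 13: only 60 left, fill 60.
Total = 25×20 + 23×30 + 22×90 + 20×70 + 13×60 = 5350.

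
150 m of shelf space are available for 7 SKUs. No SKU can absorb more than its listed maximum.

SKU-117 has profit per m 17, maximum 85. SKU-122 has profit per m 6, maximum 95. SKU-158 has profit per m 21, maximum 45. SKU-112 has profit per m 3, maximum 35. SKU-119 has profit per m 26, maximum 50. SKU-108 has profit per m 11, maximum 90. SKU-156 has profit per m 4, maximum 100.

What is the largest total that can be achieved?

3180

Order the SKUs by profit per m: SKU-119 26 > SKU-158 21 > SKU-117 17 > SKU-108 11 > SKU-122 6 > SKU-156 4 > SKU-112 3.
Give SKU-119 50 to hit its cap of 50 ; 100 left.
SKU-158: +45 to 45 (cap) ; 55 left.
SKU-117: +55 (room for 85) → 55. Pool exhausted.
Total = 17×55 + 21×45 + 26×50 = 3180.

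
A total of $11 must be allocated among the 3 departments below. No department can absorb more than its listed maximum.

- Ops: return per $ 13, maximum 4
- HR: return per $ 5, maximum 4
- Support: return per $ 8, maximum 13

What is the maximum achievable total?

108

Highest return per $ first: Ops 13 > Support 8 > HR 5.
Ops takes 4 to reach its cap of 4 — 7 left.
Support: +7 (room for 13) → 7. Pool exhausted.
Total = 13×4 + 8×7 = 108.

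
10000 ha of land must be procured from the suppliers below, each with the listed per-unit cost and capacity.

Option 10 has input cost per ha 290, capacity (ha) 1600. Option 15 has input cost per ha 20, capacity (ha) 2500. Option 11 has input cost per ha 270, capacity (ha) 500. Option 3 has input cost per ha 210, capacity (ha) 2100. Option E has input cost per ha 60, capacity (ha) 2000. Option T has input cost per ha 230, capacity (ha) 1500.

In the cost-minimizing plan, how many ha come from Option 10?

1400

Fill from the cheapest supplier first.
Option 15 (20): use full 2500 — 7500 ha to go.
Option E (60): use full 2000 — 5500 ha to go.
Take 2100 from Option 3 at 210 — need 3400 more.
Option T at 230: take all 1500 ha — 1900 still needed.
Option 11 at 270: take all 500 ha — 1400 still needed.
Take 1400 from Option 10 at 290 to finish.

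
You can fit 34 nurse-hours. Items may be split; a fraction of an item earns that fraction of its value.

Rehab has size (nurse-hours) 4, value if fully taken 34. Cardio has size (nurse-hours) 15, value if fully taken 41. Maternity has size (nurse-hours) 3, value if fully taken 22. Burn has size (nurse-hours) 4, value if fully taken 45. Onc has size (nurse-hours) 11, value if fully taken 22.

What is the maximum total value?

158

Sort by value density: Burn 45/4≈11.2, Rehab 34/4≈8.5, Maternity 22/3≈7.33, Cardio 41/15≈2.73, Onc 22/11≈2.
Burn: take in full, 4 nurse-hours for value 45 ; 30 left.
Rehab: take in full, 4 nurse-hours for value 34 ; 26 left.
Take all of Maternity (3 nurse-hours, value 22) ; 23 nurse-hours left.
Take all of Cardio (15 nurse-hours, value 41) ; 8 nurse-hours left.
Only 8 nurse-hours remain; take 8/11 of Onc for value 22×8/11 = 16.
Total value = 158.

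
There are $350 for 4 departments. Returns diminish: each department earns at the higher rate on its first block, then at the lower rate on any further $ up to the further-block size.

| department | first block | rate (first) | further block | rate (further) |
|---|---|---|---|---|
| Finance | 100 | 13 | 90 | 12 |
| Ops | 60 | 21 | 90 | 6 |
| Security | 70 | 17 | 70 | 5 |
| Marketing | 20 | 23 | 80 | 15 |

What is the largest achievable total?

5650

Treat each block as its own option and order by rate: Marketing/T1 23 > Ops/T1 21 > Security/T1 17 > Marketing/T2 15 > Finance/T1 13 > Finance/T2 12 > Ops/T2 6 > Security/T2 5.
Fill Marketing T1 block (20 at 23) ; 330 left.
Ops/T1 (21): +60 ; 270 left.
Security/T1 (17): +70 ; 200 left.
Marketing T2 at 15: fill all 80 ; 120 left.
Finance T1 at 13: fill all 100 ; 20 left.
Finance/T2: +20 of 90 at 12; pool empty.
Total = 23×20 + 21×60 + 17×70 + 15×80 + 13×100 + 12×20 = 5650.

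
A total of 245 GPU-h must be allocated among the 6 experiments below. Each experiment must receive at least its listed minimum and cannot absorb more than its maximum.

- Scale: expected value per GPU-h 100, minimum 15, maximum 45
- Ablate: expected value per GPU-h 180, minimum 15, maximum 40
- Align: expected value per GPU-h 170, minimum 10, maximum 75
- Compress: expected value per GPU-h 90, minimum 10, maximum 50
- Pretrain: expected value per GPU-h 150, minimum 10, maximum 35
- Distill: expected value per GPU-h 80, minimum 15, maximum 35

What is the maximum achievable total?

34050

Meeting every minimum uses 15+15+10+10+10+15 = 75 GPU-h, leaving 170.
Order the experiments by expected value per GPU-h: Ablate 180 > Align 170 > Pretrain 150 > Scale 100 > Compress 90 > Distill 80.
Give Ablate 25 more to hit its cap of 40 ; 145 left.
Give Align 65 more to hit its cap of 75 ; 80 left.
Pretrain: +25 to 35 (cap) ; 55 left.
Scale: +30 to 45 (cap) ; 25 left.
Only 25 left; Compress takes them to reach 35.
Total = 100×45 + 180×40 + 170×75 + 90×35 + 150×35 + 80×15 = 34050.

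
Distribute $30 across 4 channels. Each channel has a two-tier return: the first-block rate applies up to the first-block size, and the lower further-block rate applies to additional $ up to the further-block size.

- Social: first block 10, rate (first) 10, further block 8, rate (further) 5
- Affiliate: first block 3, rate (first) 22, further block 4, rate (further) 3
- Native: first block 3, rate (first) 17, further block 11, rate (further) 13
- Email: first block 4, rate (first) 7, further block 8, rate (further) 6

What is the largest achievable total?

381

Rank every tier by rate: Affiliate/tier1 22 > Native/tier1 17 > Native/tier2 13 > Social/tier1 10 > Email/tier1 7 > Email/tier2 6 > Social/tier2 5 > Affiliate/tier2 3.
Fill Affiliate tier1 block (3 at 22) → 27 left.
Native/tier1 (17): +3 → 24 left.
Native/tier2 (13): +11 → 13 left.
Fill Social tier1 block (10 at 10) → 3 left.
Email/tier1: +3 of 4 at 7; pool empty.
Total = 22×3 + 17×3 + 13×11 + 10×10 + 7×3 = 381.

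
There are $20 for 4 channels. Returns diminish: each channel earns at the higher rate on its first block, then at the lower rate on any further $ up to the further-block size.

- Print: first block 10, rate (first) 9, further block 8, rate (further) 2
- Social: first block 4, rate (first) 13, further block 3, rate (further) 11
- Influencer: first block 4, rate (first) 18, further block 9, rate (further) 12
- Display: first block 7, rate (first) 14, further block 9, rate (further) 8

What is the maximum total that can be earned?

282

Rank every tier by rate: Influencer/T1 18 > Display/T1 14 > Social/T1 13 > Influencer/T2 12 > Social/T2 11 > Print/T1 9 > Display/T2 8 > Print/T2 2.
Influencer/T1 (18): +4 ; 16 left.
Display T1 at 14: fill all 7 ; 9 left.
Fill Social T1 block (4 at 13) ; 5 left.
Influencer/T2: +5 of 9 at 12; pool empty.
Total = 18×4 + 14×7 + 13×4 + 12×5 = 282.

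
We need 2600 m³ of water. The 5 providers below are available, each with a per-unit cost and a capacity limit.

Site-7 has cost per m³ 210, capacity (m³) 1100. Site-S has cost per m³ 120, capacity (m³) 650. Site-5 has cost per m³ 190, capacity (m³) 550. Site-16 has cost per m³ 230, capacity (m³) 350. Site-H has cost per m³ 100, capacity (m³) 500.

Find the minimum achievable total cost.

421500

Cheapest first:
Site-H (100): use full 500 — 2100 m³ to go.
Site-S (120): use full 650 — 1450 m³ to go.
Site-5 (190): use full 550 — 900 m³ to go.
Take 900 from Site-7 at 210 to finish.
Site-16: unused.
Cost = 500×100 + 650×120 + 550×190 + 900×210 = 421500.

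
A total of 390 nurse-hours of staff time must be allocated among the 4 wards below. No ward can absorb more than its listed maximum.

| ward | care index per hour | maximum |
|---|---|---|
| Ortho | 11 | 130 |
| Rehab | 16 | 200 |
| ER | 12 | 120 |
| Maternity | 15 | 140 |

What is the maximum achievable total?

5900

Highest care index per hour first: Rehab 16 > Maternity 15 > ER 12 > Ortho 11.
Rehab: +200 to 200 (cap) — 190 left.
Maternity: +140 to 140 (cap) — 50 left.
ER has room for 120 but only 50 remain, so it gets 50.
Total = 16×200 + 12×50 + 15×140 = 5900.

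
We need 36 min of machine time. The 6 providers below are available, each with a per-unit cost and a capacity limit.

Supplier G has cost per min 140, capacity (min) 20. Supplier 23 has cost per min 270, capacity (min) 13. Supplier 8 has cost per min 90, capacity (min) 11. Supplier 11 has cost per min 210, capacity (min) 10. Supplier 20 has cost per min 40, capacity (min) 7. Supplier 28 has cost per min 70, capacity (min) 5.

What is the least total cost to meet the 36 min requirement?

3440

Cheapest first:
Supplier 20 at 40: take all 7 min ; 29 still needed.
Supplier 28 (70): use full 5 ; 24 min to go.
Supplier 8 (90): use full 11 ; 13 min to go.
Supplier G at 140: take 13 of its 20 ; requirement met.
Supplier 11, Supplier 23: unused.
Cost = 7×40 + 5×70 + 11×90 + 13×140 = 3440.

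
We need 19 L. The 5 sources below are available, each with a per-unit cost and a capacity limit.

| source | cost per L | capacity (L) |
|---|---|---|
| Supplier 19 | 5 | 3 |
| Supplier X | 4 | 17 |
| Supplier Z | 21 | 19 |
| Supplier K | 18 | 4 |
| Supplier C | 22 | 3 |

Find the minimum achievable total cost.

Fill from the cheapest source first.
Take 17 from Supplier X at 4 — need 2 more.
Supplier 19 at 5: take 2 of its 3 — requirement met.
Supplier K, Supplier Z, Supplier C: unused.
Cost = 17×4 + 2×5 = 78.

78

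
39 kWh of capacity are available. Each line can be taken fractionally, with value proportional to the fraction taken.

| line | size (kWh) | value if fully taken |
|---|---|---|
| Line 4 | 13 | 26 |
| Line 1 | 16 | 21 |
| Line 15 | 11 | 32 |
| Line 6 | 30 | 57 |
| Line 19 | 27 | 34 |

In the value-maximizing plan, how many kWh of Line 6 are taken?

15

Best value per unit of size first: Line 15 32/11≈2.91, Line 4 26/13≈2, Line 6 57/30≈1.9, Line 1 21/16≈1.31, Line 19 34/27≈1.26.
Line 15: take in full, 11 kWh for value 32 — 28 left.
Take all of Line 4 (13 kWh, value 26) — 15 kWh left.
15 kWh left: a 15/30 share of Line 6 gives 57×15/30 = 28.5.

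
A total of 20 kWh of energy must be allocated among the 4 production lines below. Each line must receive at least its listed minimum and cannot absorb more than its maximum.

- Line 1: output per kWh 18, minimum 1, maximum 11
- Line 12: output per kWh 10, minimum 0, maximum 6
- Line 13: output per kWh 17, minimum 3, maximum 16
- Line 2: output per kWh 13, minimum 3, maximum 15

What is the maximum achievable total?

339

Meeting every minimum uses 1+0+3+3 = 7 kWh, leaving 13.
Order the production lines by output per kWh: Line 1 18 > Line 13 17 > Line 2 13 > Line 12 10.
Line 1 takes 10 more to reach its cap of 11 → 3 left.
Line 13 has room for 13 more but only 3 remain, so it gets 6.
Total = 18×11 + 17×6 + 13×3 = 339.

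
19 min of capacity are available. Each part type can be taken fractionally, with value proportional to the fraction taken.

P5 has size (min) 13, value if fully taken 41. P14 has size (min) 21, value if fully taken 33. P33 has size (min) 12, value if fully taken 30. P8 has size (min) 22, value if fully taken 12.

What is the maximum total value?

56

Best value per unit of size first: P5 41/13≈3.15, P33 30/12≈2.5, P14 33/21≈1.57, P8 12/22≈0.545.
Take all of P5 (13 min, value 41) → 6 min left.
6 min left: a 6/12 share of P33 gives 30×6/12 = 15.
Total value = 56.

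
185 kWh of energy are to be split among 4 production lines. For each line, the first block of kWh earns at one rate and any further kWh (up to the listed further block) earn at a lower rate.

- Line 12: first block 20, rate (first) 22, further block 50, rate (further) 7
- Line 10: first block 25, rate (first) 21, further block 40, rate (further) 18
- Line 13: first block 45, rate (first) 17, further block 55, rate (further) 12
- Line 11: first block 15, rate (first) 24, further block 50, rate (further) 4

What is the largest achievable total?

3290

Rank every tier by rate: Line 11/T1 24 > Line 12/T1 22 > Line 10/T1 21 > Line 10/T2 18 > Line 13/T1 17 > Line 13/T2 12 > Line 12/T2 7 > Line 11/T2 4.
Line 11 T1 at 24: fill all 15 ; 170 left.
Fill Line 12 T1 block (20 at 22) ; 150 left.
Fill Line 10 T1 block (25 at 21) ; 125 left.
Line 10/T2 (18): +40 ; 85 left.
Line 13 T1 at 17: fill all 45 ; 40 left.
Line 13/T2: +40 of 55 at 12; pool empty.
Total = 24×15 + 22×20 + 21×25 + 18×40 + 17×45 + 12×40 = 3290.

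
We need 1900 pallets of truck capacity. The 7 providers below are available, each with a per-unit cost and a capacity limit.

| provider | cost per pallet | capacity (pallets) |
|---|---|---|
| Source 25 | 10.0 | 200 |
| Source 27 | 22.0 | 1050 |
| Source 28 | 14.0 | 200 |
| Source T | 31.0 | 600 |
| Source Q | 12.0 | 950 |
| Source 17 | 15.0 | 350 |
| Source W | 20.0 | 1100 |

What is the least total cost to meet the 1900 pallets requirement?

25450

Use providers in increasing cost order.
Source 25 at 10.0: take all 200 pallets → 1700 still needed.
Take 950 from Source Q at 12.0 → need 750 more.
Source 28 at 14.0: take all 200 pallets → 550 still needed.
Take 350 from Source 17 at 15.0 → need 200 more.
Source W (20.0): take the remaining 200 → done.
Source 27, Source T: unused.
Cost = 200×10.0 + 950×12.0 + 200×14.0 + 350×15.0 + 200×20.0 = 25450.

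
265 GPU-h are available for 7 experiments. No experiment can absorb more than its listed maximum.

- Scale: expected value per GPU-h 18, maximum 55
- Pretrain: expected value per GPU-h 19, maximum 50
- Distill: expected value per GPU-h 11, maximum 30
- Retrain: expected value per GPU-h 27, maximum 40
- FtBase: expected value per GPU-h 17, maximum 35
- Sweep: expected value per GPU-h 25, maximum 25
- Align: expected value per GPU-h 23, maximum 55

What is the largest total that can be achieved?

5560

Order the experiments by expected value per GPU-h: Retrain 27 > Sweep 25 > Align 23 > Pretrain 19 > Scale 18 > FtBase 17 > Distill 11.
Give Retrain 40 to hit its cap of 40 — 225 left.
Give Sweep 25 to hit its cap of 25 — 200 left.
Align takes 55 to reach its cap of 55 — 145 left.
Give Pretrain 50 to hit its cap of 50 — 95 left.
Scale takes 55 to reach its cap of 55 — 40 left.
Give FtBase 35 to hit its cap of 35 — 5 left.
Only 5 left; Distill takes them to reach 5.
Total = 18×55 + 19×50 + 11×5 + 27×40 + 17×35 + 25×25 + 23×55 = 5560.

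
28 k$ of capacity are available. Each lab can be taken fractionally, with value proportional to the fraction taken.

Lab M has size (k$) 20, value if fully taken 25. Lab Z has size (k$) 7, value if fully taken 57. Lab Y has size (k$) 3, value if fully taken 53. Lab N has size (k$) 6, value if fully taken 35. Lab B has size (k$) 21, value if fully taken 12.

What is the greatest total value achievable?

Best value per unit of size first: Lab Y 53/3≈17.7, Lab Z 57/7≈8.14, Lab N 35/6≈5.83, Lab M 25/20≈1.25, Lab B 12/21≈0.571.
Lab Y: take in full, 3 k$ for value 53 — 25 left.
Take all of Lab Z (7 k$, value 57) — 18 k$ left.
Lab N: take in full, 6 k$ for value 35 — 12 left.
Fill the last 12 k$ with part of Lab M: 12/20 of it earns 15.
Total value = 160.

160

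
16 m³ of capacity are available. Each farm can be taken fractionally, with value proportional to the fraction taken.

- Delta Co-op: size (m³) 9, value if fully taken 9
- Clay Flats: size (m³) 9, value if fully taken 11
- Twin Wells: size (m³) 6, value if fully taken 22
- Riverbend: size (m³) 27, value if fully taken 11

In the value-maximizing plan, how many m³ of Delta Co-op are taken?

1

Rank by value-to-size ratio: Twin Wells 22/6≈3.67, Clay Flats 11/9≈1.22, Delta Co-op 9/9≈1, Riverbend 11/27≈0.407.
All 6 m³ of Twin Wells fit (value 22) — 10 remain.
All 9 m³ of Clay Flats fit (value 11) — 1 remain.
Fill the last 1 m³ with part of Delta Co-op: 1/9 of it earns 1.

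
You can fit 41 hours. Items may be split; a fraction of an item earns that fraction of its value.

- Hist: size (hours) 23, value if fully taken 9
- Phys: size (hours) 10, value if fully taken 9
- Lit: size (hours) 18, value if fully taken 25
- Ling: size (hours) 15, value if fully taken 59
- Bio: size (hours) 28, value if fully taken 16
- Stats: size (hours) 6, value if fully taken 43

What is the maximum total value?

128.8

Rank by value-to-size ratio: Stats 43/6≈7.17, Ling 59/15≈3.93, Lit 25/18≈1.39, Phys 9/10≈0.9, Bio 16/28≈0.571, Hist 9/23≈0.391.
Take all of Stats (6 hours, value 43) — 35 hours left.
Ling: take in full, 15 hours for value 59 — 20 left.
Lit: take in full, 18 hours for value 25 — 2 left.
2 hours left: a 2/10 share of Phys gives 9×2/10 = 1.8.
Total value = 128.8.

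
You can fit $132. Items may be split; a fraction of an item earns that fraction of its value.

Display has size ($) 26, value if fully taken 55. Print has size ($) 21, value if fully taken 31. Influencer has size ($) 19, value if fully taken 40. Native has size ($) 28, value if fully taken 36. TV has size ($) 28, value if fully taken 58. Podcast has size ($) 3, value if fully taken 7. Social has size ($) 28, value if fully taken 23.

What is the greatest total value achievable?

232.75

Best value per unit of size first: Podcast 7/3≈2.33, Display 55/26≈2.12, Influencer 40/19≈2.11, TV 58/28≈2.07, Print 31/21≈1.48, Native 36/28≈1.29, Social 23/28≈0.821.
Podcast: take in full, 3 $ for value 7 ; 129 left.
Take all of Display (26 $, value 55) ; 103 $ left.
All 19 $ of Influencer fit (value 40) ; 84 remain.
All 28 $ of TV fit (value 58) ; 56 remain.
Print: take in full, 21 $ for value 31 ; 35 left.
Native: take in full, 28 $ for value 36 ; 7 left.
Fill the last 7 $ with part of Social: 7/28 of it earns 5.75.
Total value = 232.75.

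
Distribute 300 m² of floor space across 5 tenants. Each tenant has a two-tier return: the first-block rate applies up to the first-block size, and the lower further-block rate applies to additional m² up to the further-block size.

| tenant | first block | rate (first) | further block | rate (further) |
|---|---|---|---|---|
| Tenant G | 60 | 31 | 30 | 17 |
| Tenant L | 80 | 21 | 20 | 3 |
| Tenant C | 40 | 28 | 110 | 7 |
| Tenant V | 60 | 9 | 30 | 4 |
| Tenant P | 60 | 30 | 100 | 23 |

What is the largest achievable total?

7920

Order all 10 blocks by rate: Tenant G/T1 31 > Tenant P/T1 30 > Tenant C/T1 28 > Tenant P/T2 23 > Tenant L/T1 21 > Tenant G/T2 17 > Tenant V/T1 9 > Tenant C/T2 7 > Tenant V/T2 4 > Tenant L/T2 3.
Tenant G T1 at 31: fill all 60 ; 240 left.
Tenant P/T1 (30): +60 ; 180 left.
Tenant C/T1 (28): +40 ; 140 left.
Tenant P/T2 (23): +100 ; 40 left.
40 remain; put them into Tenant L T1 at 21.
Total = 31×60 + 30×60 + 28×40 + 23×100 + 21×40 = 7920.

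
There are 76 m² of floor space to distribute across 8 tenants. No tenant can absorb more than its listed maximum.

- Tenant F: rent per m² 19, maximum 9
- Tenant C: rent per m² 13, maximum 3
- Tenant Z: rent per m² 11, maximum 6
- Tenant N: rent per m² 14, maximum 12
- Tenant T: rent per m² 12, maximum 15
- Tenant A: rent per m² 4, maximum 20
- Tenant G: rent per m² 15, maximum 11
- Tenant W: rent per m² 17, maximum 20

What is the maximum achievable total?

1129

Highest rent per m² first: Tenant F 19 > Tenant W 17 > Tenant G 15 > Tenant N 14 > Tenant C 13 > Tenant T 12 > Tenant Z 11 > Tenant A 4.
Tenant F takes 9 to reach its cap of 9 → 67 left.
Give Tenant W 20 to hit its cap of 20 → 47 left.
Tenant G: +11 to 11 (cap) → 36 left.
Tenant N takes 12 to reach its cap of 12 → 24 left.
Tenant C takes 3 to reach its cap of 3 → 21 left.
Tenant T takes 15 to reach its cap of 15 → 6 left.
Give Tenant Z 6 to hit its cap of 6 → 0 left.
Total = 19×9 + 13×3 + 11×6 + 14×12 + 12×15 + 15×11 + 17×20 = 1129.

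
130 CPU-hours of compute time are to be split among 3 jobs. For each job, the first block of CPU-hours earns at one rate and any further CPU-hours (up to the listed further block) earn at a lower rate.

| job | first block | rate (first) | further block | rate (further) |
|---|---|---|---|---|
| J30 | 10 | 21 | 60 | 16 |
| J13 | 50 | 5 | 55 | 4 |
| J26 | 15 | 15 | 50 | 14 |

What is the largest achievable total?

2025

Order all 6 blocks by rate: J30/tier1 21 > J30/tier2 16 > J26/tier1 15 > J26/tier2 14 > J13/tier1 5 > J13/tier2 4.
J30/tier1 (21): +10 — 120 left.
Fill J30 tier2 block (60 at 16) — 60 left.
Fill J26 tier1 block (15 at 15) — 45 left.
J26/tier2: +45 of 50 at 14; pool empty.
Total = 21×10 + 16×60 + 15×15 + 14×45 = 2025.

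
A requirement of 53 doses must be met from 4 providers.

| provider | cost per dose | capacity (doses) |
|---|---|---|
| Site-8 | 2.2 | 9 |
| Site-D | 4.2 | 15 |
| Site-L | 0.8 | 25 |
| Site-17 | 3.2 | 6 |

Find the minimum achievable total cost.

Fill from the cheapest provider first.
Take 25 from Site-L at 0.8 — need 28 more.
Take 9 from Site-8 at 2.2 — need 19 more.
Site-17 (3.2): use full 6 — 13 doses to go.
Site-D at 4.2: take 13 of its 15 — requirement met.
Cost = 25×0.8 + 9×2.2 + 6×3.2 + 13×4.2 = 113.6.

113.6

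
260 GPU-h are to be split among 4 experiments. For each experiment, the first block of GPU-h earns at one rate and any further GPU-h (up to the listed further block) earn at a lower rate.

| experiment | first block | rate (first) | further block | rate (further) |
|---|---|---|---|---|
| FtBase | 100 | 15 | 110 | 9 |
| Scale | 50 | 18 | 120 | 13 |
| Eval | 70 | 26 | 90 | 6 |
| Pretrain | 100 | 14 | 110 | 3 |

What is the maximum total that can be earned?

Rank every tier by rate: Eval/tier1 26 > Scale/tier1 18 > FtBase/tier1 15 > Pretrain/tier1 14 > Scale/tier2 13 > FtBase/tier2 9 > Eval/tier2 6 > Pretrain/tier2 3.
Fill Eval tier1 block (70 at 26) → 190 left.
Fill Scale tier1 block (50 at 18) → 140 left.
FtBase tier1 at 15: fill all 100 → 40 left.
Pretrain/tier1: +40 of 100 at 14; pool empty.
Total = 26×70 + 18×50 + 15×100 + 14×40 = 4780.

4780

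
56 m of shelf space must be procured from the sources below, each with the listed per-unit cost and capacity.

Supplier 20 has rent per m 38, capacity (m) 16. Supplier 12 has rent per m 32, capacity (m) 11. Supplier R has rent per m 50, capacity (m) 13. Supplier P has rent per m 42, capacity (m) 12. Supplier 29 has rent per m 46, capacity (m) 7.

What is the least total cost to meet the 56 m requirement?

Fill from the cheapest source first.
Supplier 12 (32): use full 11 — 45 m to go.
Take 16 from Supplier 20 at 38 — need 29 more.
Supplier P (42): use full 12 — 17 m to go.
Supplier 29 at 46: take all 7 m — 10 still needed.
Supplier R at 50: take 10 of its 13 — requirement met.
Cost = 11×32 + 16×38 + 12×42 + 7×46 + 10×50 = 2286.

2286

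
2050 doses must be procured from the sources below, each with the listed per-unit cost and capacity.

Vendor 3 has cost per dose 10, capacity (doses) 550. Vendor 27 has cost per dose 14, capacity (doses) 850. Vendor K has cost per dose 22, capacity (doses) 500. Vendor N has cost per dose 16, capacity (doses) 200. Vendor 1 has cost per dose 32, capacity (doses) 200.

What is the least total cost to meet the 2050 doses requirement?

30500

Fill from the cheapest source first.
Take 550 from Vendor 3 at 10 → need 1500 more.
Take 850 from Vendor 27 at 14 → need 650 more.
Vendor N at 16: take all 200 doses → 450 still needed.
Vendor K (22): take the remaining 450 → done.
Vendor 1: unused.
Cost = 550×10 + 850×14 + 200×16 + 450×22 = 30500.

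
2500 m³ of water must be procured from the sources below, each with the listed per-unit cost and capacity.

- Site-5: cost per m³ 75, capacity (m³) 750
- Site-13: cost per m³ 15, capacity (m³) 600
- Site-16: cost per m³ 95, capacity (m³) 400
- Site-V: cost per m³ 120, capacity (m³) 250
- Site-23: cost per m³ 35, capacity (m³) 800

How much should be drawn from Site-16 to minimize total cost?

350

Cheapest first:
Site-13 (15): use full 600 ; 1900 m³ to go.
Site-23 (35): use full 800 ; 1100 m³ to go.
Site-5 (75): use full 750 ; 350 m³ to go.
Take 350 from Site-16 at 95 to finish.
Site-V: unused.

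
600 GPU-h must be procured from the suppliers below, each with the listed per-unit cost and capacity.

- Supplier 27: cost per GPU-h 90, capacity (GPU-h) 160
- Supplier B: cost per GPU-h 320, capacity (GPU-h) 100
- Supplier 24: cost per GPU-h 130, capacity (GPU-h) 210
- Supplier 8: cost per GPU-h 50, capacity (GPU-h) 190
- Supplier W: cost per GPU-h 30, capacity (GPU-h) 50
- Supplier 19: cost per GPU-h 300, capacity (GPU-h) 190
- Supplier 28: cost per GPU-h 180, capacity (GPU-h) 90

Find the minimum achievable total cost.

Use suppliers in increasing cost order.
Take 50 from Supplier W at 30 — need 550 more.
Supplier 8 at 50: take all 190 GPU-h — 360 still needed.
Supplier 27 at 90: take all 160 GPU-h — 200 still needed.
Supplier 24 at 130: take 200 of its 210 — requirement met.
Supplier 28, Supplier 19, Supplier B: unused.
Cost = 50×30 + 190×50 + 160×90 + 200×130 = 51400.

51400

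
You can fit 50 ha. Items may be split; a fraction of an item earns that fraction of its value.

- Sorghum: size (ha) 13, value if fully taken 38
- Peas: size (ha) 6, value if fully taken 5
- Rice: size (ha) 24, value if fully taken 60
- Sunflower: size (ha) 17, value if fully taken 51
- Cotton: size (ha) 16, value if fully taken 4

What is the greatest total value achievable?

Rank by value-to-size ratio: Sunflower 51/17≈3, Sorghum 38/13≈2.92, Rice 60/24≈2.5, Peas 5/6≈0.833, Cotton 4/16≈0.25.
Sunflower: take in full, 17 ha for value 51 → 33 left.
Take all of Sorghum (13 ha, value 38) → 20 ha left.
Only 20 ha remain; take 20/24 of Rice for value 60×20/24 = 50.
Total value = 139.

139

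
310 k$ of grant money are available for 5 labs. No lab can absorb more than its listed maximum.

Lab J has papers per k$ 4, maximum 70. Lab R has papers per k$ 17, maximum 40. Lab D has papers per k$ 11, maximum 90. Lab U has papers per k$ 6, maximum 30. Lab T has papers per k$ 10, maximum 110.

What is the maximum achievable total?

3110

Rank by papers per k$: Lab R 17 > Lab D 11 > Lab T 10 > Lab U 6 > Lab J 4.
Lab R takes 40 to reach its cap of 40 ; 270 left.
Lab D takes 90 to reach its cap of 90 ; 180 left.
Lab T takes 110 to reach its cap of 110 ; 70 left.
Lab U takes 30 to reach its cap of 30 ; 40 left.
Lab J has room for 70 but only 40 remain, so it gets 40.
Total = 4×40 + 17×40 + 11×90 + 6×30 + 10×110 = 3110.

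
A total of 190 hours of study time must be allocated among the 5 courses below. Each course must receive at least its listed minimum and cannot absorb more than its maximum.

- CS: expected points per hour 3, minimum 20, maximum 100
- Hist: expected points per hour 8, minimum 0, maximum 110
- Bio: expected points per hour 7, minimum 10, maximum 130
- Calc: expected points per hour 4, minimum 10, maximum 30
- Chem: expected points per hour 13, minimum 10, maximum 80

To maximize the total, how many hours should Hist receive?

Meeting every minimum uses 20+0+10+10+10 = 50 hours, leaving 140.
Order the courses by expected points per hour: Chem 13 > Hist 8 > Bio 7 > Calc 4 > CS 3.
Chem: +70 to 80 (cap) — 70 left.
Only 70 left; Hist takes them to reach 70.

70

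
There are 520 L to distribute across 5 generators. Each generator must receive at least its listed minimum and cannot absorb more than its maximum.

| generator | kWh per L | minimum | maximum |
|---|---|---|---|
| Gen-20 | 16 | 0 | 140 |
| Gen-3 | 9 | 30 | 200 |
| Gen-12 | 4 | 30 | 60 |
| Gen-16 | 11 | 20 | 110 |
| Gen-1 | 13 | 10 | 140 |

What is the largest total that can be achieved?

6290

Meeting every minimum uses 0+30+30+20+10 = 90 L, leaving 430.
Order the generators by kWh per L: Gen-20 16 > Gen-1 13 > Gen-16 11 > Gen-3 9 > Gen-12 4.
Give Gen-20 140 more to hit its cap of 140 — 290 left.
Give Gen-1 130 more to hit its cap of 140 — 160 left.
Give Gen-16 90 more to hit its cap of 110 — 70 left.
Gen-3: +70 (room for 170) → 100. Pool exhausted.
Total = 16×140 + 9×100 + 4×30 + 11×110 + 13×140 = 6290.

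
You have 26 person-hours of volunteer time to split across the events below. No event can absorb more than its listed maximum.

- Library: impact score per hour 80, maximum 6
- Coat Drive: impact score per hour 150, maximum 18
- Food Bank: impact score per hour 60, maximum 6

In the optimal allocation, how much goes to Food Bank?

Rank by impact score per hour: Coat Drive 150 > Library 80 > Food Bank 60.
Give Coat Drive 18 to hit its cap of 18 → 8 left.
Library: +6 to 6 (cap) → 2 left.
Only 2 left; Food Bank takes them to reach 2.

2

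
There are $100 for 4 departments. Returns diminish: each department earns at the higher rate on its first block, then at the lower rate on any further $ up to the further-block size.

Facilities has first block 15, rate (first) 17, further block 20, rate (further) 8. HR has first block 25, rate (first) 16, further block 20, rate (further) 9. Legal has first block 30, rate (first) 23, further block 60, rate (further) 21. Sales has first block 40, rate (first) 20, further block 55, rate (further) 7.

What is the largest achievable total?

Rank every tier by rate: Legal/T1 23 > Legal/T2 21 > Sales/T1 20 > Facilities/T1 17 > HR/T1 16 > HR/T2 9 > Facilities/T2 8 > Sales/T2 7.
Fill Legal T1 block (30 at 23) ; 70 left.
Fill Legal T2 block (60 at 21) ; 10 left.
10 remain; put them into Sales T1 at 20.
Total = 23×30 + 21×60 + 20×10 = 2150.

2150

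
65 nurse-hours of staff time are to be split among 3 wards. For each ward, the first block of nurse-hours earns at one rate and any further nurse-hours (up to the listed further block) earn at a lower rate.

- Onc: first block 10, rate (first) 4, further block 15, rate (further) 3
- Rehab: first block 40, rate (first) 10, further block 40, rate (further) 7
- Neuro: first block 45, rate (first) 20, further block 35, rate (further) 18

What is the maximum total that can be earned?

1260

Treat each block as its own option and order by rate: Neuro/first 20 > Neuro/second 18 > Rehab/first 10 > Rehab/second 7 > Onc/first 4 > Onc/second 3.
Neuro first at 20: fill all 45 — 20 left.
Neuro second at 18: only 20 left, fill 20.
Total = 20×45 + 18×20 = 1260.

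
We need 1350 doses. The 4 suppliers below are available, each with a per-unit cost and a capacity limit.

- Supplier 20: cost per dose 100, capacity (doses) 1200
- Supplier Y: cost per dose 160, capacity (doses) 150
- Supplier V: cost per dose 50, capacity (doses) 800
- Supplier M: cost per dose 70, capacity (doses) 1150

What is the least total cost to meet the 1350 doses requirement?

Use suppliers in increasing cost order.
Supplier V (50): use full 800 ; 550 doses to go.
Take 550 from Supplier M at 70 to finish.
Supplier 20, Supplier Y: unused.
Cost = 800×50 + 550×70 = 78500.

78500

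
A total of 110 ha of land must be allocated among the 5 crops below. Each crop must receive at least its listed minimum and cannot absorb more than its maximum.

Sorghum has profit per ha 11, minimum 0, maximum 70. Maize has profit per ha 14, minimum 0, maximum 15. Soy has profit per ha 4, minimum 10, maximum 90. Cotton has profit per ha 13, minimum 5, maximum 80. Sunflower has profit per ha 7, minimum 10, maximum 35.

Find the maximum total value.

1295

Meeting every minimum uses 0+0+10+5+10 = 25 ha, leaving 85.
Rank by profit per ha: Maize 14 > Cotton 13 > Sorghum 11 > Sunflower 7 > Soy 4.
Give Maize 15 more to hit its cap of 15 — 70 left.
Cotton has room for 75 more but only 70 remain, so it gets 75.
Total = 14×15 + 4×10 + 13×75 + 7×10 = 1295.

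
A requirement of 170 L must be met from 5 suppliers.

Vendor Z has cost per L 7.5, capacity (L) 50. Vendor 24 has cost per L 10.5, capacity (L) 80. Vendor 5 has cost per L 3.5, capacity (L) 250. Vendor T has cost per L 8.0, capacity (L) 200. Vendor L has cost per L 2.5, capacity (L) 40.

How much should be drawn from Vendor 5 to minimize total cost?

Fill from the cheapest supplier first.
Take 40 from Vendor L at 2.5 — need 130 more.
Vendor 5 (3.5): take the remaining 130 — done.
Vendor Z, Vendor T, Vendor 24: unused.

130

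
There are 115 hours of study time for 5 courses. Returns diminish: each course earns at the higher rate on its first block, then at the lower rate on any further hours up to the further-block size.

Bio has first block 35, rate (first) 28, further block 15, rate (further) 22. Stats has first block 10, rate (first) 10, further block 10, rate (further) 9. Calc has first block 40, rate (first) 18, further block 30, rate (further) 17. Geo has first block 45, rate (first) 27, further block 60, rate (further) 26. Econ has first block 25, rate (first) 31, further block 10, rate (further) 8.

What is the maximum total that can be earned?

Rank every tier by rate: Econ/first 31 > Bio/first 28 > Geo/first 27 > Geo/second 26 > Bio/second 22 > Calc/first 18 > Calc/second 17 > Stats/first 10 > Stats/second 9 > Econ/second 8.
Econ/first (31): +25 → 90 left.
Bio/first (28): +35 → 55 left.
Fill Geo first block (45 at 27) → 10 left.
Geo second at 26: only 10 left, fill 10.
Total = 31×25 + 28×35 + 27×45 + 26×10 = 3230.

3230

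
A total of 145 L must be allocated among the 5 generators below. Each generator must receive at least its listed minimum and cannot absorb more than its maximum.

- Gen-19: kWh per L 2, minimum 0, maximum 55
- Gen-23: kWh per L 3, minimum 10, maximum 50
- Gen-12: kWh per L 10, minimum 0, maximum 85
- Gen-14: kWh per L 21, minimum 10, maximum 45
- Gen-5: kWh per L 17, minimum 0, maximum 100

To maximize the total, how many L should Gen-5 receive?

90

Meeting every minimum uses 0+10+0+10+0 = 20 L, leaving 125.
Order the generators by kWh per L: Gen-14 21 > Gen-5 17 > Gen-12 10 > Gen-23 3 > Gen-19 2.
Gen-14 takes 35 more to reach its cap of 45 ; 90 left.
Gen-5 has room for 100 more but only 90 remain, so it gets 90.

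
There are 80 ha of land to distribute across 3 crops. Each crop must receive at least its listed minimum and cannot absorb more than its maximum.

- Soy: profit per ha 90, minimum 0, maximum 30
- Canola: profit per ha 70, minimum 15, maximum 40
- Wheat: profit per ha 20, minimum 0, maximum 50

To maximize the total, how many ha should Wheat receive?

Meeting every minimum uses 0+15+0 = 15 ha, leaving 65.
Order the crops by profit per ha: Soy 90 > Canola 70 > Wheat 20.
Soy: +30 to 30 (cap) — 35 left.
Canola: +25 to 40 (cap) — 10 left.
Wheat: +10 (room for 50) → 10. Pool exhausted.

10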